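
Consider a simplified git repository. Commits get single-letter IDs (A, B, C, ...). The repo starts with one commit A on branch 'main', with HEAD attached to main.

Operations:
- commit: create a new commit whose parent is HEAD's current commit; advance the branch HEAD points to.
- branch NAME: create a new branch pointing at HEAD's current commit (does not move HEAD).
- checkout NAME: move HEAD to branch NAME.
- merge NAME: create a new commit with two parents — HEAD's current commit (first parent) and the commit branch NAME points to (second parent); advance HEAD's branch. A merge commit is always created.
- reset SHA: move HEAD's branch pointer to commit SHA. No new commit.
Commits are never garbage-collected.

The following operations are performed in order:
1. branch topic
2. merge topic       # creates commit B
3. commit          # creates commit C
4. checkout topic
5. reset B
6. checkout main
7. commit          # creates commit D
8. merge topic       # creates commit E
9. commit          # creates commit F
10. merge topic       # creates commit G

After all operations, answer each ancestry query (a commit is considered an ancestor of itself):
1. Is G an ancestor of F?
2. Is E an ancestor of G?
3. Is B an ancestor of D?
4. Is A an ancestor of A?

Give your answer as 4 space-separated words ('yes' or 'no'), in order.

After op 1 (branch): HEAD=main@A [main=A topic=A]
After op 2 (merge): HEAD=main@B [main=B topic=A]
After op 3 (commit): HEAD=main@C [main=C topic=A]
After op 4 (checkout): HEAD=topic@A [main=C topic=A]
After op 5 (reset): HEAD=topic@B [main=C topic=B]
After op 6 (checkout): HEAD=main@C [main=C topic=B]
After op 7 (commit): HEAD=main@D [main=D topic=B]
After op 8 (merge): HEAD=main@E [main=E topic=B]
After op 9 (commit): HEAD=main@F [main=F topic=B]
After op 10 (merge): HEAD=main@G [main=G topic=B]
ancestors(F) = {A,B,C,D,E,F}; G in? no
ancestors(G) = {A,B,C,D,E,F,G}; E in? yes
ancestors(D) = {A,B,C,D}; B in? yes
ancestors(A) = {A}; A in? yes

Answer: no yes yes yes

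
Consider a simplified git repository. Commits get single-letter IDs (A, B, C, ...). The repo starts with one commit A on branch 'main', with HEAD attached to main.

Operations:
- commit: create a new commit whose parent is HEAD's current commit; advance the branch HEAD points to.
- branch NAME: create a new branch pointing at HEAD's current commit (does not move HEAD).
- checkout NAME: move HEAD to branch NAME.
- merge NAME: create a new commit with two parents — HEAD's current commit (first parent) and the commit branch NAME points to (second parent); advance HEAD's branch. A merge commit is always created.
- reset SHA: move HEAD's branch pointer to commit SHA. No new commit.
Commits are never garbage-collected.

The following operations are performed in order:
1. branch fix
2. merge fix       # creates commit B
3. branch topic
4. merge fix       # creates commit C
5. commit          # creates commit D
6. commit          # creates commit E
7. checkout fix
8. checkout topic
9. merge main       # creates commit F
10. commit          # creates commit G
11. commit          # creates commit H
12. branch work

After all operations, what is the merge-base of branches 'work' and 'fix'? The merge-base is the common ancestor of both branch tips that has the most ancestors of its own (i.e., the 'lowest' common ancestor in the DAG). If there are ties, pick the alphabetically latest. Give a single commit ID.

After op 1 (branch): HEAD=main@A [fix=A main=A]
After op 2 (merge): HEAD=main@B [fix=A main=B]
After op 3 (branch): HEAD=main@B [fix=A main=B topic=B]
After op 4 (merge): HEAD=main@C [fix=A main=C topic=B]
After op 5 (commit): HEAD=main@D [fix=A main=D topic=B]
After op 6 (commit): HEAD=main@E [fix=A main=E topic=B]
After op 7 (checkout): HEAD=fix@A [fix=A main=E topic=B]
After op 8 (checkout): HEAD=topic@B [fix=A main=E topic=B]
After op 9 (merge): HEAD=topic@F [fix=A main=E topic=F]
After op 10 (commit): HEAD=topic@G [fix=A main=E topic=G]
After op 11 (commit): HEAD=topic@H [fix=A main=E topic=H]
After op 12 (branch): HEAD=topic@H [fix=A main=E topic=H work=H]
ancestors(work=H): ['A', 'B', 'C', 'D', 'E', 'F', 'G', 'H']
ancestors(fix=A): ['A']
common: ['A']

Answer: A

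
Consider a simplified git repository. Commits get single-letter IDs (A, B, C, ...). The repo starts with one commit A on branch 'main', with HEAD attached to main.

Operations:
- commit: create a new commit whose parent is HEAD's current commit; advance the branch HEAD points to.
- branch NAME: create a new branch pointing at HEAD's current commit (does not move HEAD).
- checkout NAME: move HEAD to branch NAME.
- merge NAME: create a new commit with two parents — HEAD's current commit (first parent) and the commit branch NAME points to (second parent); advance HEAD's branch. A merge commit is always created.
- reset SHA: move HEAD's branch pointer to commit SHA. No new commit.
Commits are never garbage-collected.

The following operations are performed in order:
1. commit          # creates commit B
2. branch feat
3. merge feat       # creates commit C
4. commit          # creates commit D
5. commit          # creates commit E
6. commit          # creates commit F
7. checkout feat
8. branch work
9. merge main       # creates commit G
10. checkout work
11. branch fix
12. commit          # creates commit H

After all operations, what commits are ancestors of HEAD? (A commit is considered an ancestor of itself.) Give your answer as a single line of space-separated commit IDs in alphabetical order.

Answer: A B H

Derivation:
After op 1 (commit): HEAD=main@B [main=B]
After op 2 (branch): HEAD=main@B [feat=B main=B]
After op 3 (merge): HEAD=main@C [feat=B main=C]
After op 4 (commit): HEAD=main@D [feat=B main=D]
After op 5 (commit): HEAD=main@E [feat=B main=E]
After op 6 (commit): HEAD=main@F [feat=B main=F]
After op 7 (checkout): HEAD=feat@B [feat=B main=F]
After op 8 (branch): HEAD=feat@B [feat=B main=F work=B]
After op 9 (merge): HEAD=feat@G [feat=G main=F work=B]
After op 10 (checkout): HEAD=work@B [feat=G main=F work=B]
After op 11 (branch): HEAD=work@B [feat=G fix=B main=F work=B]
After op 12 (commit): HEAD=work@H [feat=G fix=B main=F work=H]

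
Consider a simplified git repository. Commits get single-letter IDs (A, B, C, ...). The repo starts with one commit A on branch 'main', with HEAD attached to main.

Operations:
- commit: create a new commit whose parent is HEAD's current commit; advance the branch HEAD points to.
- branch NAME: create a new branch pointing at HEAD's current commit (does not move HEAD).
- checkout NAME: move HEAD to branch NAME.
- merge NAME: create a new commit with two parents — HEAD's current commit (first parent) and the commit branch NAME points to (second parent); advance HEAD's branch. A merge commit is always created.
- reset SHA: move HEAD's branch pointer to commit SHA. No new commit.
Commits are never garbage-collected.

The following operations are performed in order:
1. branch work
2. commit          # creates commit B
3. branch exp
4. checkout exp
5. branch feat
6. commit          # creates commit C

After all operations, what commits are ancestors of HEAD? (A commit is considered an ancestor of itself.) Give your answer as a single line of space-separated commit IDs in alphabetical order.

After op 1 (branch): HEAD=main@A [main=A work=A]
After op 2 (commit): HEAD=main@B [main=B work=A]
After op 3 (branch): HEAD=main@B [exp=B main=B work=A]
After op 4 (checkout): HEAD=exp@B [exp=B main=B work=A]
After op 5 (branch): HEAD=exp@B [exp=B feat=B main=B work=A]
After op 6 (commit): HEAD=exp@C [exp=C feat=B main=B work=A]

Answer: A B C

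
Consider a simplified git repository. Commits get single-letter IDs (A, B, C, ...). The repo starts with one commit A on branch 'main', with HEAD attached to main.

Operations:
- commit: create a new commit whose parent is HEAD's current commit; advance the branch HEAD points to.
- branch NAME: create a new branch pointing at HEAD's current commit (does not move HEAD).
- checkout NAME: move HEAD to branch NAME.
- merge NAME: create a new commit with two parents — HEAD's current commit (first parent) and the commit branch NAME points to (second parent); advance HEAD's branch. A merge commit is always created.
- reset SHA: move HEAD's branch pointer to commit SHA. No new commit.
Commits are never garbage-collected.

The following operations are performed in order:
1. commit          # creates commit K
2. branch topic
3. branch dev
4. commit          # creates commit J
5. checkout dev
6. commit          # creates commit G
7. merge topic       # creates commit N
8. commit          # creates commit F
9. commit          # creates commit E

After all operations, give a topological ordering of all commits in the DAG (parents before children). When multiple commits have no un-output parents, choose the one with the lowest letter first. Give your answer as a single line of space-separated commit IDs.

After op 1 (commit): HEAD=main@K [main=K]
After op 2 (branch): HEAD=main@K [main=K topic=K]
After op 3 (branch): HEAD=main@K [dev=K main=K topic=K]
After op 4 (commit): HEAD=main@J [dev=K main=J topic=K]
After op 5 (checkout): HEAD=dev@K [dev=K main=J topic=K]
After op 6 (commit): HEAD=dev@G [dev=G main=J topic=K]
After op 7 (merge): HEAD=dev@N [dev=N main=J topic=K]
After op 8 (commit): HEAD=dev@F [dev=F main=J topic=K]
After op 9 (commit): HEAD=dev@E [dev=E main=J topic=K]
commit A: parents=[]
commit E: parents=['F']
commit F: parents=['N']
commit G: parents=['K']
commit J: parents=['K']
commit K: parents=['A']
commit N: parents=['G', 'K']

Answer: A K G J N F E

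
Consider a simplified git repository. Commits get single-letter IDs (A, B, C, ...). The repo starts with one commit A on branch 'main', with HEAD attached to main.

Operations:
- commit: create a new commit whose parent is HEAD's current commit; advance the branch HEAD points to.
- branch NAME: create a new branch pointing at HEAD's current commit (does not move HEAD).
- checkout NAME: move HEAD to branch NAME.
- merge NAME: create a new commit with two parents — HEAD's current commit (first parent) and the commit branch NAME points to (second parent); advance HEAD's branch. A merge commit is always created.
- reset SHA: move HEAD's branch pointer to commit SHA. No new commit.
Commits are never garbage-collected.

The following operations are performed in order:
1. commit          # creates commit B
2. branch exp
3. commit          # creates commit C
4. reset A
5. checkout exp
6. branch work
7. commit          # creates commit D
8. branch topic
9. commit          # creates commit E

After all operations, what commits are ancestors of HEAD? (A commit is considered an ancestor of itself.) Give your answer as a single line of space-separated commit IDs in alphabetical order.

After op 1 (commit): HEAD=main@B [main=B]
After op 2 (branch): HEAD=main@B [exp=B main=B]
After op 3 (commit): HEAD=main@C [exp=B main=C]
After op 4 (reset): HEAD=main@A [exp=B main=A]
After op 5 (checkout): HEAD=exp@B [exp=B main=A]
After op 6 (branch): HEAD=exp@B [exp=B main=A work=B]
After op 7 (commit): HEAD=exp@D [exp=D main=A work=B]
After op 8 (branch): HEAD=exp@D [exp=D main=A topic=D work=B]
After op 9 (commit): HEAD=exp@E [exp=E main=A topic=D work=B]

Answer: A B D E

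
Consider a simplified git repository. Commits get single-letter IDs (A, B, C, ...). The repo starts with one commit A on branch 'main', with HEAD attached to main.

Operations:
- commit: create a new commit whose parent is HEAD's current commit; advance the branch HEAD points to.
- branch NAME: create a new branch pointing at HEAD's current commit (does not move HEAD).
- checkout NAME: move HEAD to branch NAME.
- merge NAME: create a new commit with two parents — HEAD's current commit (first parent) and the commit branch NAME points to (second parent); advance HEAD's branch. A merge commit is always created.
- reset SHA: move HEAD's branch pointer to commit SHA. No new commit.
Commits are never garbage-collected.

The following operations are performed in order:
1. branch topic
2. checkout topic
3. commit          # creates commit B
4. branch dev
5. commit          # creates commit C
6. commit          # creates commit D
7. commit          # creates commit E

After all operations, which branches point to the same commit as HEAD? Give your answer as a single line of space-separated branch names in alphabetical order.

Answer: topic

Derivation:
After op 1 (branch): HEAD=main@A [main=A topic=A]
After op 2 (checkout): HEAD=topic@A [main=A topic=A]
After op 3 (commit): HEAD=topic@B [main=A topic=B]
After op 4 (branch): HEAD=topic@B [dev=B main=A topic=B]
After op 5 (commit): HEAD=topic@C [dev=B main=A topic=C]
After op 6 (commit): HEAD=topic@D [dev=B main=A topic=D]
After op 7 (commit): HEAD=topic@E [dev=B main=A topic=E]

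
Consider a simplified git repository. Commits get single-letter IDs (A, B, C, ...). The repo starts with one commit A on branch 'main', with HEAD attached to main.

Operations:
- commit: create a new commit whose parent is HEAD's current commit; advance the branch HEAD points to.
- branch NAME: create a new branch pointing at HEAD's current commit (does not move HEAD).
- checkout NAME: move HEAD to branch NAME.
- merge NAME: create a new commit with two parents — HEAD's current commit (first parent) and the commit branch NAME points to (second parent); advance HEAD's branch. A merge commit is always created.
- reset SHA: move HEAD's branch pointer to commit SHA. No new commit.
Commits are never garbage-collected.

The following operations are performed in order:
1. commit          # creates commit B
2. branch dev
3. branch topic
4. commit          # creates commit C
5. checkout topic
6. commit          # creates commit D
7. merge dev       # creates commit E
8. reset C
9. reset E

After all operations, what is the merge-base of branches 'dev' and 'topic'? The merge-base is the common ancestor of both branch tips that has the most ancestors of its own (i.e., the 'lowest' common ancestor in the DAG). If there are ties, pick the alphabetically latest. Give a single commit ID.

Answer: B

Derivation:
After op 1 (commit): HEAD=main@B [main=B]
After op 2 (branch): HEAD=main@B [dev=B main=B]
After op 3 (branch): HEAD=main@B [dev=B main=B topic=B]
After op 4 (commit): HEAD=main@C [dev=B main=C topic=B]
After op 5 (checkout): HEAD=topic@B [dev=B main=C topic=B]
After op 6 (commit): HEAD=topic@D [dev=B main=C topic=D]
After op 7 (merge): HEAD=topic@E [dev=B main=C topic=E]
After op 8 (reset): HEAD=topic@C [dev=B main=C topic=C]
After op 9 (reset): HEAD=topic@E [dev=B main=C topic=E]
ancestors(dev=B): ['A', 'B']
ancestors(topic=E): ['A', 'B', 'D', 'E']
common: ['A', 'B']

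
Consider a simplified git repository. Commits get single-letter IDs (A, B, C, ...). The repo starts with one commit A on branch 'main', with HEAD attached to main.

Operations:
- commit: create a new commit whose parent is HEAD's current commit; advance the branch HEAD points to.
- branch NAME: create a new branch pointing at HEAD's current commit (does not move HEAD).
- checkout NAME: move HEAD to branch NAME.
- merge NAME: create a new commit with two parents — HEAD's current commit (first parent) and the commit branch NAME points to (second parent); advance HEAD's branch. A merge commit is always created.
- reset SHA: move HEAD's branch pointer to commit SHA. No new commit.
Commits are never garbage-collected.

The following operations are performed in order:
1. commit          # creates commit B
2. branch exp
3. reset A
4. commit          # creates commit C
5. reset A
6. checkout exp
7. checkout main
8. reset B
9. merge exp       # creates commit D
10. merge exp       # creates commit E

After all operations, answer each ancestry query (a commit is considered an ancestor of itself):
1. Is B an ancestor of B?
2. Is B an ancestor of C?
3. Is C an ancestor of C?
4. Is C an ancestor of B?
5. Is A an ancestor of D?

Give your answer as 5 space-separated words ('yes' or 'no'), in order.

Answer: yes no yes no yes

Derivation:
After op 1 (commit): HEAD=main@B [main=B]
After op 2 (branch): HEAD=main@B [exp=B main=B]
After op 3 (reset): HEAD=main@A [exp=B main=A]
After op 4 (commit): HEAD=main@C [exp=B main=C]
After op 5 (reset): HEAD=main@A [exp=B main=A]
After op 6 (checkout): HEAD=exp@B [exp=B main=A]
After op 7 (checkout): HEAD=main@A [exp=B main=A]
After op 8 (reset): HEAD=main@B [exp=B main=B]
After op 9 (merge): HEAD=main@D [exp=B main=D]
After op 10 (merge): HEAD=main@E [exp=B main=E]
ancestors(B) = {A,B}; B in? yes
ancestors(C) = {A,C}; B in? no
ancestors(C) = {A,C}; C in? yes
ancestors(B) = {A,B}; C in? no
ancestors(D) = {A,B,D}; A in? yes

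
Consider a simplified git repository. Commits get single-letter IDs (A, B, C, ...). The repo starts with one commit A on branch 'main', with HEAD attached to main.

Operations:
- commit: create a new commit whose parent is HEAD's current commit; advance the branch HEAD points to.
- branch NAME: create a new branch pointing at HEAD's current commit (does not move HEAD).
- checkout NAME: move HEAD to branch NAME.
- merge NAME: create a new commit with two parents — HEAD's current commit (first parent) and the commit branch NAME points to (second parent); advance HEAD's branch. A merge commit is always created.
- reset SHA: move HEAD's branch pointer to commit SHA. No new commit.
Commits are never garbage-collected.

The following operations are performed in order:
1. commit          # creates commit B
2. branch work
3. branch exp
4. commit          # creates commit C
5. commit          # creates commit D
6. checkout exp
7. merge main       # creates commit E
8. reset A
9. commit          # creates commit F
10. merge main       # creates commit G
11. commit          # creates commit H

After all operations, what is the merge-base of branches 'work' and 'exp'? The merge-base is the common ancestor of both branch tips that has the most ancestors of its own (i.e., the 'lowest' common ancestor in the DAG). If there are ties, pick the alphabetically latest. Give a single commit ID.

Answer: B

Derivation:
After op 1 (commit): HEAD=main@B [main=B]
After op 2 (branch): HEAD=main@B [main=B work=B]
After op 3 (branch): HEAD=main@B [exp=B main=B work=B]
After op 4 (commit): HEAD=main@C [exp=B main=C work=B]
After op 5 (commit): HEAD=main@D [exp=B main=D work=B]
After op 6 (checkout): HEAD=exp@B [exp=B main=D work=B]
After op 7 (merge): HEAD=exp@E [exp=E main=D work=B]
After op 8 (reset): HEAD=exp@A [exp=A main=D work=B]
After op 9 (commit): HEAD=exp@F [exp=F main=D work=B]
After op 10 (merge): HEAD=exp@G [exp=G main=D work=B]
After op 11 (commit): HEAD=exp@H [exp=H main=D work=B]
ancestors(work=B): ['A', 'B']
ancestors(exp=H): ['A', 'B', 'C', 'D', 'F', 'G', 'H']
common: ['A', 'B']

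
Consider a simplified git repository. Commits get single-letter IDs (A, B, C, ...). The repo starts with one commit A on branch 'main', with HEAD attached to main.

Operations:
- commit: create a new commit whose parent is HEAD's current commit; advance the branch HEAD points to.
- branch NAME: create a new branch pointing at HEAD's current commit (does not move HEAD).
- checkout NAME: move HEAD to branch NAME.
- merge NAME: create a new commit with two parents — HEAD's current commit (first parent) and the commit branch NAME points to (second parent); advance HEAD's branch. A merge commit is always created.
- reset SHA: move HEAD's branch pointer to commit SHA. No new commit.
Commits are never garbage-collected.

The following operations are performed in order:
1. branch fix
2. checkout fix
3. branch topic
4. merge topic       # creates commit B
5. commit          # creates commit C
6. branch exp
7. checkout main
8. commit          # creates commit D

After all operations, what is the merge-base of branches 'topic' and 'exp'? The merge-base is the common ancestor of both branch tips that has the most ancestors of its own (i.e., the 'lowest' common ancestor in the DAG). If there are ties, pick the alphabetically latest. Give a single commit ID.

Answer: A

Derivation:
After op 1 (branch): HEAD=main@A [fix=A main=A]
After op 2 (checkout): HEAD=fix@A [fix=A main=A]
After op 3 (branch): HEAD=fix@A [fix=A main=A topic=A]
After op 4 (merge): HEAD=fix@B [fix=B main=A topic=A]
After op 5 (commit): HEAD=fix@C [fix=C main=A topic=A]
After op 6 (branch): HEAD=fix@C [exp=C fix=C main=A topic=A]
After op 7 (checkout): HEAD=main@A [exp=C fix=C main=A topic=A]
After op 8 (commit): HEAD=main@D [exp=C fix=C main=D topic=A]
ancestors(topic=A): ['A']
ancestors(exp=C): ['A', 'B', 'C']
common: ['A']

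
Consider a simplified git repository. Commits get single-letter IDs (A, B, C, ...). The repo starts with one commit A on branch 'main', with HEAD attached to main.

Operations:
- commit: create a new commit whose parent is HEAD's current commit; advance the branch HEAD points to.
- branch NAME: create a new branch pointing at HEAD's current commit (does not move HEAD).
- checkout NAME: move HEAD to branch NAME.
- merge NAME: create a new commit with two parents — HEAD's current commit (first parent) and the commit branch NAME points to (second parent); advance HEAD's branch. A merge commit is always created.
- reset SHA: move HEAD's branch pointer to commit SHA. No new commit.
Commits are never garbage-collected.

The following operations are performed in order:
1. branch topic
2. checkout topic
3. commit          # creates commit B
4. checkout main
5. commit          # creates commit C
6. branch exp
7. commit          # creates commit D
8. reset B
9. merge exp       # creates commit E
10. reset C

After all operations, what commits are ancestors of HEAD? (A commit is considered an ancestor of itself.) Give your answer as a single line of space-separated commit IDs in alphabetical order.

After op 1 (branch): HEAD=main@A [main=A topic=A]
After op 2 (checkout): HEAD=topic@A [main=A topic=A]
After op 3 (commit): HEAD=topic@B [main=A topic=B]
After op 4 (checkout): HEAD=main@A [main=A topic=B]
After op 5 (commit): HEAD=main@C [main=C topic=B]
After op 6 (branch): HEAD=main@C [exp=C main=C topic=B]
After op 7 (commit): HEAD=main@D [exp=C main=D topic=B]
After op 8 (reset): HEAD=main@B [exp=C main=B topic=B]
After op 9 (merge): HEAD=main@E [exp=C main=E topic=B]
After op 10 (reset): HEAD=main@C [exp=C main=C topic=B]

Answer: A C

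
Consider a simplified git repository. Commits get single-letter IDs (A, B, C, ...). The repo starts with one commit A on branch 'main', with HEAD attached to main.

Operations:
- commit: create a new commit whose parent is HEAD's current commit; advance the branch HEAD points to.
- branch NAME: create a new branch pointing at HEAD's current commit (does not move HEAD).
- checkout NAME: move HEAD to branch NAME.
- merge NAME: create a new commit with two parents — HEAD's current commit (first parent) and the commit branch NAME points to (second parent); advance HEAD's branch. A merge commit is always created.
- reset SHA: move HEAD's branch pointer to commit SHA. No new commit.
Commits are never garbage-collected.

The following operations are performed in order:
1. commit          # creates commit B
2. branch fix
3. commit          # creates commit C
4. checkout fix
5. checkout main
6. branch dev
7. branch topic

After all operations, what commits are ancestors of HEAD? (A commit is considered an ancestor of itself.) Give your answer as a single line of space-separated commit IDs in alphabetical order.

After op 1 (commit): HEAD=main@B [main=B]
After op 2 (branch): HEAD=main@B [fix=B main=B]
After op 3 (commit): HEAD=main@C [fix=B main=C]
After op 4 (checkout): HEAD=fix@B [fix=B main=C]
After op 5 (checkout): HEAD=main@C [fix=B main=C]
After op 6 (branch): HEAD=main@C [dev=C fix=B main=C]
After op 7 (branch): HEAD=main@C [dev=C fix=B main=C topic=C]

Answer: A B C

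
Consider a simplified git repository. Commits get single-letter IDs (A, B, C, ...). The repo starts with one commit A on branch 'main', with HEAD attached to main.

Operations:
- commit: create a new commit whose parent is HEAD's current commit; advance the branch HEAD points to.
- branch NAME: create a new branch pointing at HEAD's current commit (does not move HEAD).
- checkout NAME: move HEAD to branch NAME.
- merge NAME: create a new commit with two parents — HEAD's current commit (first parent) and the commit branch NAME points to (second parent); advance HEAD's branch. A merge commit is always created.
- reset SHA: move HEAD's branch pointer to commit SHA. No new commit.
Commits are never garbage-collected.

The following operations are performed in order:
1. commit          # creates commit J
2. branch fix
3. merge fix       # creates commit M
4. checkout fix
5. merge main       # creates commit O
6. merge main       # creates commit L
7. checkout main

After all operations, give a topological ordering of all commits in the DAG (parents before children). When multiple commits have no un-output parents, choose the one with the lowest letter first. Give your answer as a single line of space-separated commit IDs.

After op 1 (commit): HEAD=main@J [main=J]
After op 2 (branch): HEAD=main@J [fix=J main=J]
After op 3 (merge): HEAD=main@M [fix=J main=M]
After op 4 (checkout): HEAD=fix@J [fix=J main=M]
After op 5 (merge): HEAD=fix@O [fix=O main=M]
After op 6 (merge): HEAD=fix@L [fix=L main=M]
After op 7 (checkout): HEAD=main@M [fix=L main=M]
commit A: parents=[]
commit J: parents=['A']
commit L: parents=['O', 'M']
commit M: parents=['J', 'J']
commit O: parents=['J', 'M']

Answer: A J M O L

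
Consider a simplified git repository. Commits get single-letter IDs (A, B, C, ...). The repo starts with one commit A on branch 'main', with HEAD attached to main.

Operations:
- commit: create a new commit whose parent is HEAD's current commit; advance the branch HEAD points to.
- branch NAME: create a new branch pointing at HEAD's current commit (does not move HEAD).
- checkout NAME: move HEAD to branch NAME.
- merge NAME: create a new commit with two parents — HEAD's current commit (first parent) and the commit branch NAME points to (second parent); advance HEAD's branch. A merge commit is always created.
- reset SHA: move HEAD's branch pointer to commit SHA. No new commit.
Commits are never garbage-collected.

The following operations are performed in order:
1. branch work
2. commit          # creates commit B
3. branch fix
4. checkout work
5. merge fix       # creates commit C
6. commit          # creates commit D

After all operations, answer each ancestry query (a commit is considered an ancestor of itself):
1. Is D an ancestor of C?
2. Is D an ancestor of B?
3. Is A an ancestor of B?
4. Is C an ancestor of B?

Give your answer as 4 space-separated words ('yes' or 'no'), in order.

Answer: no no yes no

Derivation:
After op 1 (branch): HEAD=main@A [main=A work=A]
After op 2 (commit): HEAD=main@B [main=B work=A]
After op 3 (branch): HEAD=main@B [fix=B main=B work=A]
After op 4 (checkout): HEAD=work@A [fix=B main=B work=A]
After op 5 (merge): HEAD=work@C [fix=B main=B work=C]
After op 6 (commit): HEAD=work@D [fix=B main=B work=D]
ancestors(C) = {A,B,C}; D in? no
ancestors(B) = {A,B}; D in? no
ancestors(B) = {A,B}; A in? yes
ancestors(B) = {A,B}; C in? no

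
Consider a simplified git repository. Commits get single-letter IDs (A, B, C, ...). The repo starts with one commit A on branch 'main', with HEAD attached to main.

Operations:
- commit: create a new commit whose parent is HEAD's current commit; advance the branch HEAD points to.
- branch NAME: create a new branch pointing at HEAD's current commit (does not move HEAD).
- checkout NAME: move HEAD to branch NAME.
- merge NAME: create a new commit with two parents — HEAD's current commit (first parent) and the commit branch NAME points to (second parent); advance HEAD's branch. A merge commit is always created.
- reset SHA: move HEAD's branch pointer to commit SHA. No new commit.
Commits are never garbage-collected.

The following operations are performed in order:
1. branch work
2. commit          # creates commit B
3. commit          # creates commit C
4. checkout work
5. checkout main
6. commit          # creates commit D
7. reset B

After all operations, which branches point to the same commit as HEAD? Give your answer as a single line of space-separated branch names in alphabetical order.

After op 1 (branch): HEAD=main@A [main=A work=A]
After op 2 (commit): HEAD=main@B [main=B work=A]
After op 3 (commit): HEAD=main@C [main=C work=A]
After op 4 (checkout): HEAD=work@A [main=C work=A]
After op 5 (checkout): HEAD=main@C [main=C work=A]
After op 6 (commit): HEAD=main@D [main=D work=A]
After op 7 (reset): HEAD=main@B [main=B work=A]

Answer: main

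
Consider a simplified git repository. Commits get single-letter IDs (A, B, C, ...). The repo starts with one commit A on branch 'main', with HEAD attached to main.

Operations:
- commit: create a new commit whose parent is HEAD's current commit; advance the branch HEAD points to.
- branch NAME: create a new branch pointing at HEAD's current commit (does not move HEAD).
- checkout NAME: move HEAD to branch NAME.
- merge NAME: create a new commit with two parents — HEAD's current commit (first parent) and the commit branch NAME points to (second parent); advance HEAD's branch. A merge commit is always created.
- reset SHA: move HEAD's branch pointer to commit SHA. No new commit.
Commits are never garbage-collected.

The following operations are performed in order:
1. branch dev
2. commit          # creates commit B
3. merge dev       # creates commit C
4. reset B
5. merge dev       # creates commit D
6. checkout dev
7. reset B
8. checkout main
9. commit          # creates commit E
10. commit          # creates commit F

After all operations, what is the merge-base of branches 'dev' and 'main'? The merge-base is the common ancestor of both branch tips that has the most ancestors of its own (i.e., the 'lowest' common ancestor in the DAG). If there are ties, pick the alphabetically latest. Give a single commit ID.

After op 1 (branch): HEAD=main@A [dev=A main=A]
After op 2 (commit): HEAD=main@B [dev=A main=B]
After op 3 (merge): HEAD=main@C [dev=A main=C]
After op 4 (reset): HEAD=main@B [dev=A main=B]
After op 5 (merge): HEAD=main@D [dev=A main=D]
After op 6 (checkout): HEAD=dev@A [dev=A main=D]
After op 7 (reset): HEAD=dev@B [dev=B main=D]
After op 8 (checkout): HEAD=main@D [dev=B main=D]
After op 9 (commit): HEAD=main@E [dev=B main=E]
After op 10 (commit): HEAD=main@F [dev=B main=F]
ancestors(dev=B): ['A', 'B']
ancestors(main=F): ['A', 'B', 'D', 'E', 'F']
common: ['A', 'B']

Answer: B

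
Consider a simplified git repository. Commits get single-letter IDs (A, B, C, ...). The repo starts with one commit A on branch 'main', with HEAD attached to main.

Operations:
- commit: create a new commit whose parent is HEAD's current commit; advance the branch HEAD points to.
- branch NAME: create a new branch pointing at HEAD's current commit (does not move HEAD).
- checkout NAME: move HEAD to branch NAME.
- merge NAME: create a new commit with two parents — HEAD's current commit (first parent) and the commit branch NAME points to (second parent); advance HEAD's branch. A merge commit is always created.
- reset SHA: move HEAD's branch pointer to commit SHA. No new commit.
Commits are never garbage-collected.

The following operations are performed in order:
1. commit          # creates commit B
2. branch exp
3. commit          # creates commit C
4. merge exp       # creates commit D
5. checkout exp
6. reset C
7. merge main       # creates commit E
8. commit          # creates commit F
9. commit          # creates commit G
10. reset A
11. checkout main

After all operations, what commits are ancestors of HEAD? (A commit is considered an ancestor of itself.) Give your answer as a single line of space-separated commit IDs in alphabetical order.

After op 1 (commit): HEAD=main@B [main=B]
After op 2 (branch): HEAD=main@B [exp=B main=B]
After op 3 (commit): HEAD=main@C [exp=B main=C]
After op 4 (merge): HEAD=main@D [exp=B main=D]
After op 5 (checkout): HEAD=exp@B [exp=B main=D]
After op 6 (reset): HEAD=exp@C [exp=C main=D]
After op 7 (merge): HEAD=exp@E [exp=E main=D]
After op 8 (commit): HEAD=exp@F [exp=F main=D]
After op 9 (commit): HEAD=exp@G [exp=G main=D]
After op 10 (reset): HEAD=exp@A [exp=A main=D]
After op 11 (checkout): HEAD=main@D [exp=A main=D]

Answer: A B C D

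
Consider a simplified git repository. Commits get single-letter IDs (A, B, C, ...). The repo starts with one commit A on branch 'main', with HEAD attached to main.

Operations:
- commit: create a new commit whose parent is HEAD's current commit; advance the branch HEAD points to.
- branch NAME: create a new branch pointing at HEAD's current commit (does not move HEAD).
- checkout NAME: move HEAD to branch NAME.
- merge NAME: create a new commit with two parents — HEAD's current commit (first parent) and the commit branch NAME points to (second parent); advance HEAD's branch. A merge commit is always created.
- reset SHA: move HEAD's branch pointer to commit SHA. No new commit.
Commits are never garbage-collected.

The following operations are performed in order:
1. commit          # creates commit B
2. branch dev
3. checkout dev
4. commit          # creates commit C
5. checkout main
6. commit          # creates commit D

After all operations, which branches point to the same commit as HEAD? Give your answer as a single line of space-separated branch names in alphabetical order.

Answer: main

Derivation:
After op 1 (commit): HEAD=main@B [main=B]
After op 2 (branch): HEAD=main@B [dev=B main=B]
After op 3 (checkout): HEAD=dev@B [dev=B main=B]
After op 4 (commit): HEAD=dev@C [dev=C main=B]
After op 5 (checkout): HEAD=main@B [dev=C main=B]
After op 6 (commit): HEAD=main@D [dev=C main=D]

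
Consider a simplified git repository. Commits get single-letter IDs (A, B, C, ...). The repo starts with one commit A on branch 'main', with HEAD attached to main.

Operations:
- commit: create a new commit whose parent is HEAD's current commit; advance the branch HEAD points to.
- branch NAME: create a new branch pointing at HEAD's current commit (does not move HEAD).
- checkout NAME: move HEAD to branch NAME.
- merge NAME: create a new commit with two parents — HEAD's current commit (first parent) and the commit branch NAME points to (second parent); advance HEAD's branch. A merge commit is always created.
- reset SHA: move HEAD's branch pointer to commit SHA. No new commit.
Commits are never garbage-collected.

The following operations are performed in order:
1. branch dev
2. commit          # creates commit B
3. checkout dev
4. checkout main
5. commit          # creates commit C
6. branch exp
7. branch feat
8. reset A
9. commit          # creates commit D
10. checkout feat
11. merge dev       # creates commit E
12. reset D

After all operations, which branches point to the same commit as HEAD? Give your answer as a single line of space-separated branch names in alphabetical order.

After op 1 (branch): HEAD=main@A [dev=A main=A]
After op 2 (commit): HEAD=main@B [dev=A main=B]
After op 3 (checkout): HEAD=dev@A [dev=A main=B]
After op 4 (checkout): HEAD=main@B [dev=A main=B]
After op 5 (commit): HEAD=main@C [dev=A main=C]
After op 6 (branch): HEAD=main@C [dev=A exp=C main=C]
After op 7 (branch): HEAD=main@C [dev=A exp=C feat=C main=C]
After op 8 (reset): HEAD=main@A [dev=A exp=C feat=C main=A]
After op 9 (commit): HEAD=main@D [dev=A exp=C feat=C main=D]
After op 10 (checkout): HEAD=feat@C [dev=A exp=C feat=C main=D]
After op 11 (merge): HEAD=feat@E [dev=A exp=C feat=E main=D]
After op 12 (reset): HEAD=feat@D [dev=A exp=C feat=D main=D]

Answer: feat main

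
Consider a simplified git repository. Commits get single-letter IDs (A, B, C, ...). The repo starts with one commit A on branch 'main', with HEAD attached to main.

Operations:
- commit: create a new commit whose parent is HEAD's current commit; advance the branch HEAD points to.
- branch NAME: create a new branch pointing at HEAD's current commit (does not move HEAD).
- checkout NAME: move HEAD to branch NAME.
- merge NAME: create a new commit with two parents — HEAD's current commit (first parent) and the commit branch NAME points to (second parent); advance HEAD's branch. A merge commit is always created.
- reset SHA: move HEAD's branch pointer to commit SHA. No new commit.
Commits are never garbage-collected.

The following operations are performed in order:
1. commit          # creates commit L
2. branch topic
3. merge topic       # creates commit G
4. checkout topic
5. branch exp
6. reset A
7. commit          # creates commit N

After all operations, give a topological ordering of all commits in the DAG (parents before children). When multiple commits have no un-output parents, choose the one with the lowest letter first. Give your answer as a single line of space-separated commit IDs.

After op 1 (commit): HEAD=main@L [main=L]
After op 2 (branch): HEAD=main@L [main=L topic=L]
After op 3 (merge): HEAD=main@G [main=G topic=L]
After op 4 (checkout): HEAD=topic@L [main=G topic=L]
After op 5 (branch): HEAD=topic@L [exp=L main=G topic=L]
After op 6 (reset): HEAD=topic@A [exp=L main=G topic=A]
After op 7 (commit): HEAD=topic@N [exp=L main=G topic=N]
commit A: parents=[]
commit G: parents=['L', 'L']
commit L: parents=['A']
commit N: parents=['A']

Answer: A L G N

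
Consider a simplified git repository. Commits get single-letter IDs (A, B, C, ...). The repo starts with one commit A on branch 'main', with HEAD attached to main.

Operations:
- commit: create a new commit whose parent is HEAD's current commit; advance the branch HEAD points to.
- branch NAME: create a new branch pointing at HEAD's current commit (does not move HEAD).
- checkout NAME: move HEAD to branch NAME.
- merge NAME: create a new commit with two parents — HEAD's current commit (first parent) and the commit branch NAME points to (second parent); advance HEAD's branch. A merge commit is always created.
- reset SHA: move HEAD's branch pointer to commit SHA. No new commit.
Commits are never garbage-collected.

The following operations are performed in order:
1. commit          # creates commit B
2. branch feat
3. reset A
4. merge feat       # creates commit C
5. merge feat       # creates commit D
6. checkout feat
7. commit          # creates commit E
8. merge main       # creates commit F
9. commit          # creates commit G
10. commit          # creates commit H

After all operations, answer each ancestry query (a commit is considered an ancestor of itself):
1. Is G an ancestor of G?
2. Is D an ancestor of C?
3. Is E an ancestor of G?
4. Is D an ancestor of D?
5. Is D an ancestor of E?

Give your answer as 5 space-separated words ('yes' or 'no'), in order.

After op 1 (commit): HEAD=main@B [main=B]
After op 2 (branch): HEAD=main@B [feat=B main=B]
After op 3 (reset): HEAD=main@A [feat=B main=A]
After op 4 (merge): HEAD=main@C [feat=B main=C]
After op 5 (merge): HEAD=main@D [feat=B main=D]
After op 6 (checkout): HEAD=feat@B [feat=B main=D]
After op 7 (commit): HEAD=feat@E [feat=E main=D]
After op 8 (merge): HEAD=feat@F [feat=F main=D]
After op 9 (commit): HEAD=feat@G [feat=G main=D]
After op 10 (commit): HEAD=feat@H [feat=H main=D]
ancestors(G) = {A,B,C,D,E,F,G}; G in? yes
ancestors(C) = {A,B,C}; D in? no
ancestors(G) = {A,B,C,D,E,F,G}; E in? yes
ancestors(D) = {A,B,C,D}; D in? yes
ancestors(E) = {A,B,E}; D in? no

Answer: yes no yes yes no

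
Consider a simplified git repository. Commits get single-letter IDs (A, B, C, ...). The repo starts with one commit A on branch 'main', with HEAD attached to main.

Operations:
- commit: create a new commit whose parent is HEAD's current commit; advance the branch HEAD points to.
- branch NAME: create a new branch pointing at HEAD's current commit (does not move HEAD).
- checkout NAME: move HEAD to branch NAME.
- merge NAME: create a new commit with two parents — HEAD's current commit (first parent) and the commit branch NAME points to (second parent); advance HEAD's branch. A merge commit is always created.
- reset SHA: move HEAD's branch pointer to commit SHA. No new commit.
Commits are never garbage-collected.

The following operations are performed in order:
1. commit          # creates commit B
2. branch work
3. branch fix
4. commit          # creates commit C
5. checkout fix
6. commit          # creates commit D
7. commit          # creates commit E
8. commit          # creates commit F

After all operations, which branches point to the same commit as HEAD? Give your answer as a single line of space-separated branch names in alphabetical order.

Answer: fix

Derivation:
After op 1 (commit): HEAD=main@B [main=B]
After op 2 (branch): HEAD=main@B [main=B work=B]
After op 3 (branch): HEAD=main@B [fix=B main=B work=B]
After op 4 (commit): HEAD=main@C [fix=B main=C work=B]
After op 5 (checkout): HEAD=fix@B [fix=B main=C work=B]
After op 6 (commit): HEAD=fix@D [fix=D main=C work=B]
After op 7 (commit): HEAD=fix@E [fix=E main=C work=B]
After op 8 (commit): HEAD=fix@F [fix=F main=C work=B]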